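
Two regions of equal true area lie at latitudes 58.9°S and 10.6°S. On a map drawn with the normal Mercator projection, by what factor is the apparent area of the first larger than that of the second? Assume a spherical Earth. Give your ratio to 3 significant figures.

3.62

Mercator is conformal with k = sec φ, so areal scale = k² = sec²φ.
At 58.9°: sec²(58.9°) = 1/0.5165² = 3.748.
At 10.6°: sec²(10.6°) = 1/0.9829² = 1.035.
Ratio = 3.748/1.035 = cos²(10.6°)/cos²(58.9°) ≈ 3.62.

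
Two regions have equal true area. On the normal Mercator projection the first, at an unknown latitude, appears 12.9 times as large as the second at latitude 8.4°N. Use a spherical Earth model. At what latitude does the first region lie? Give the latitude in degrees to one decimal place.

74.0°

On Mercator, (apparent₁)/(apparent₂) = sec²φ₁ / sec²φ₂ when true areas are equal.
cos²φ₂ / cos²φ₁ = 12.9  ⇒  cos φ₁ = cos 8.4° / √12.9 = 0.9893/3.592 = 0.2754.
φ₁ = arccos(0.2754) ≈ 74.0°.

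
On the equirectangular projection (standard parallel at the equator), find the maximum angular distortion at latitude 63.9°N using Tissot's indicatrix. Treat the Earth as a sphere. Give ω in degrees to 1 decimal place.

For the equirectangular projection with φ₀ = 0 (plate carrée), h = 1 along meridians and k = sec φ along parallels.
At 63.9°: h = 1.000, k = 2.273; principal scales a = 2.273, b = 1.000.
sin(ω/2) = (a − b)/(a + b) = 1.273/3.273 = 0.3889, so ω = 2 arcsin(0.3889) ≈ 45.8°.

45.8°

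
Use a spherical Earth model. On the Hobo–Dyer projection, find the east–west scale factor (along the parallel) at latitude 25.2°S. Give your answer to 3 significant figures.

Hobo–Dyer is a cylindrical equal-area projection with standard parallels at ±37.5°. Cylindrical equal-area (φ₀ = 37.5°): h = cos φ / cos 37.5° along meridians, k = cos 37.5° / cos φ along parallels; h·k = 1.
k = cos 37.5° / cos 25.2° = 0.7934/0.9048 = 0.8768.

0.877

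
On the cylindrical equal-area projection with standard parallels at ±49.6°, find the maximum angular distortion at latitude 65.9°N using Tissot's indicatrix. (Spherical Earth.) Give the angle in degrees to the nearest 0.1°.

For cylindrical equal-area with standard parallel φ₀, h = cos φ / cos φ₀ and k = cos φ₀ / cos φ, so h·k = 1.
At 65.9°: h = 0.6300, k = 1.587; principal scales a = 1.587, b = 0.6300.
sin(ω/2) = (a − b)/(a + b) = 0.9572/2.217 = 0.4317, so ω = 2 arcsin(0.4317) ≈ 51.2°.

51.2°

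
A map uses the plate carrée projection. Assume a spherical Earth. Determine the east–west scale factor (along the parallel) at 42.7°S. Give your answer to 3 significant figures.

Plate carrée maps x = Rλ, y = Rφ. The meridian scale is h = 1 and the parallel scale is k = 1/cos φ = sec φ.
k = 1/cos 42.7° = 1/0.7349 = 1.361.

1.36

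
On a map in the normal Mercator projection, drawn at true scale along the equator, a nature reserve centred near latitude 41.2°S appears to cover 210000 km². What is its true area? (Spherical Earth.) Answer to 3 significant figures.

The Mercator projection is conformal; its linear scale factor is the same in every direction and equals sec φ = 1/cos φ.
Areal scale = k² = sec²φ = 1/cos²(41.2°) = 1/0.7524² = 1.766.
True area = apparent / (areal scale) = 210000 / 1.766 ≈ 119000 km².

119000 km²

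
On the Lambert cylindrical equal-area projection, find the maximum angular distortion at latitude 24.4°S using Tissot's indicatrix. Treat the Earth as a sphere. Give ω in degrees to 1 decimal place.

The Lambert cylindrical equal-area projection is the cylindrical equal-area projection with its standard parallel at the equator (φ₀ = 0). For cylindrical equal-area with standard parallel φ₀, h = cos φ / cos φ₀ and k = cos φ₀ / cos φ, so h·k = 1.
At 24.4°: h = 0.9107, k = 1.098; principal scales a = 1.098, b = 0.9107.
sin(ω/2) = (a − b)/(a + b) = 0.1874/2.009 = 0.09329, so ω = 2 arcsin(0.09329) ≈ 10.7°.

10.7°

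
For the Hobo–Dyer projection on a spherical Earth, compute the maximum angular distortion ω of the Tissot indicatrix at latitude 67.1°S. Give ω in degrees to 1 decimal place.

75.5°

Hobo–Dyer is a cylindrical equal-area projection with standard parallels at ±37.5°. Cylindrical equal-area (φ₀ = 37.5°): h = cos φ / cos 37.5° along meridians, k = cos 37.5° / cos φ along parallels; h·k = 1.
At 67.1°: h = 0.4905, k = 2.039; principal scales a = 2.039, b = 0.4905.
sin(ω/2) = (a − b)/(a + b) = 1.548/2.529 = 0.6122, so ω = 2 arcsin(0.6122) ≈ 75.5°.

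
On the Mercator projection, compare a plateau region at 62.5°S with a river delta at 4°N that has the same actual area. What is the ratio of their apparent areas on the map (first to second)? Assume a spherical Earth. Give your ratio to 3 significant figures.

4.67

Mercator areal scale is sec²φ.
At 62.5°: sec²(62.5°) = 1/0.4617² = 4.690.
At 4°: sec²(4°) = 1/0.9976² = 1.005.
Ratio = 4.690/1.005 = cos²(4°)/cos²(62.5°) ≈ 4.67.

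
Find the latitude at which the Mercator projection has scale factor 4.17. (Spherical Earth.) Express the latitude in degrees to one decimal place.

Mercator scale is k = sec φ = 1/cos φ.
1/cos φ = 4.17  ⇒  cos φ = 0.2398  ⇒  φ = arccos(0.2398) ≈ 76.1°.

76.1°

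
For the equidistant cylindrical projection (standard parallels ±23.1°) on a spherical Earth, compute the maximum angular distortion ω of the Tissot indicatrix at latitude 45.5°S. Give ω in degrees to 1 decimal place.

With standard parallel φ₀ = 23.1°, the equirectangular projection gives x = Rλ cos φ₀, y = Rφ, so h = 1 and k = cos 23.1° / cos φ.
At 45.5°: h = 1.000, k = 1.312; principal scales a = 1.312, b = 1.000.
sin(ω/2) = (a − b)/(a + b) = 0.3123/2.312 = 0.1351, so ω = 2 arcsin(0.1351) ≈ 15.5°.

15.5°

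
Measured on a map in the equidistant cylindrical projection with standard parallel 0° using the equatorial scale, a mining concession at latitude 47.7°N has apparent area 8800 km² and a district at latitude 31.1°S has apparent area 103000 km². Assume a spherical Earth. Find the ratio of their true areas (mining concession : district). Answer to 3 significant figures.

On the plate carrée, areal scale = h·k = 1 × sec φ, so true area = apparent × cos φ.
True area of mining concession: 8800 × cos(47.7°) = 8800 × 0.6730 = 5923 km².
True area of district: 103000 × cos(31.1°) = 103000 × 0.8563 = 88200 km².
Ratio = 5923 / 88200 ≈ 0.0672.

0.0672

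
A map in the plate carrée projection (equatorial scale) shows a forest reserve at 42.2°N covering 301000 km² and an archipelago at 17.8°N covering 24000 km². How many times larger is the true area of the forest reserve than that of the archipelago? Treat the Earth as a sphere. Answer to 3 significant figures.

9.76

On the plate carrée, areal scale = h·k = 1 × sec φ, so true area = apparent × cos φ.
True area of forest reserve: 301000 × cos(42.2°) = 301000 × 0.7408 = 223000 km².
True area of archipelago: 24000 × cos(17.8°) = 24000 × 0.9521 = 22850 km².
Ratio = 223000 / 22850 ≈ 9.76.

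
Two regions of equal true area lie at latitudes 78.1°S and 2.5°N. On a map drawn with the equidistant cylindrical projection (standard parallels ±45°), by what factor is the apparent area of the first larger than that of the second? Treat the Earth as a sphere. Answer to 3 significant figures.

With standard parallel φ₀ = 45°, the equirectangular projection gives x = Rλ cos φ₀, y = Rφ, so h = 1 and k = cos 45° / cos φ.
Areal scale at 78.1°: h·k = 1.000 × 3.429 = 3.429.
Areal scale at 2.5°: h·k = 1.000 × 0.7078 = 0.7078.
Ratio = 3.429/0.7078 ≈ 4.84.

4.84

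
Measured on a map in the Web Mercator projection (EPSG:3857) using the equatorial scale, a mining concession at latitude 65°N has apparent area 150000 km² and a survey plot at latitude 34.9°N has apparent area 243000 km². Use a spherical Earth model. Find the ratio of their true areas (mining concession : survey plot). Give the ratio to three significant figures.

Since Mercator area scale is 1/cos²φ, the true area equals the apparent area multiplied by cos²φ.
True area of mining concession: 150000 × cos²(65°) = 150000 × 0.1786 = 26790 km².
True area of survey plot: 243000 × cos²(34.9°) = 243000 × 0.6726 = 163500 km².
Ratio = 26790 / 163500 ≈ 0.164.

0.164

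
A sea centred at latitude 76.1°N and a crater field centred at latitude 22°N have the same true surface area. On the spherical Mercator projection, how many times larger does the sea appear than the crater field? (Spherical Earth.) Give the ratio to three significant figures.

14.9

Mercator is conformal with k = sec φ, so areal scale = k² = sec²φ.
At 76.1°: sec²(76.1°) = 1/0.2402² = 17.33.
At 22°: sec²(22°) = 1/0.9272² = 1.163.
Ratio = 17.33/1.163 = cos²(22°)/cos²(76.1°) ≈ 14.9.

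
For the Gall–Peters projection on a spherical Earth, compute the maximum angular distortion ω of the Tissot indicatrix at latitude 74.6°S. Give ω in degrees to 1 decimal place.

97.7°

Gall–Peters is a cylindrical equal-area projection with standard parallels at ±45°. A cylindrical equal-area projection with standard parallel φ₀ has meridian scale h = cos φ / cos φ₀ and parallel scale k = cos φ₀ / cos φ (so areas are preserved, h·k = 1).
At 74.6°: h = 0.3756, k = 2.663; principal scales a = 2.663, b = 0.3756.
sin(ω/2) = (a − b)/(a + b) = 2.287/3.038 = 0.7528, so ω = 2 arcsin(0.7528) ≈ 97.7°.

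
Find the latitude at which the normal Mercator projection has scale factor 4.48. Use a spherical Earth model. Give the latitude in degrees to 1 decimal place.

77.1°

Mercator scale is k = sec φ = 1/cos φ.
1/cos φ = 4.48  ⇒  cos φ = 0.2232  ⇒  φ = arccos(0.2232) ≈ 77.1°.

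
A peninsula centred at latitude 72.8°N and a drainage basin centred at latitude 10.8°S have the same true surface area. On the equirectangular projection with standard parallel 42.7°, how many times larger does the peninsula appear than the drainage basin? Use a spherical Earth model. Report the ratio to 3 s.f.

The equidistant cylindrical projection with φ₀ = 42.7° has h = 1 (meridians true) and k = cos φ₀ / cos φ along parallels.
Areal scale at 72.8°: h·k = 1.000 × 2.485 = 2.485.
Areal scale at 10.8°: h·k = 1.000 × 0.7482 = 0.7482.
Ratio = 2.485/0.7482 ≈ 3.32.

3.32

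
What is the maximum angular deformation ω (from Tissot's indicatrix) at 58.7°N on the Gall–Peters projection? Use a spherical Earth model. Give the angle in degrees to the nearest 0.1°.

34.8°

Gall–Peters is a cylindrical equal-area projection with standard parallels at ±45°. Cylindrical equal-area (φ₀ = 45°): h = cos φ / cos 45° along meridians, k = cos 45° / cos φ along parallels; h·k = 1.
At 58.7°: h = 0.7347, k = 1.361; principal scales a = 1.361, b = 0.7347.
sin(ω/2) = (a − b)/(a + b) = 0.6264/2.096 = 0.2989, so ω = 2 arcsin(0.2989) ≈ 34.8°.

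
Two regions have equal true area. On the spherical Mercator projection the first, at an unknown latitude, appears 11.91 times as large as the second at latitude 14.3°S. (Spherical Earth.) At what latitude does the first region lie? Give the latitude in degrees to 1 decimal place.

Mercator areal scale is sec²φ, so apparent-area ratio = sec²φ₁ / sec²φ₂ = cos²φ₂ / cos²φ₁.
cos²φ₂ / cos²φ₁ = 11.91  ⇒  cos φ₁ = cos 14.3° / √11.91 = 0.9690/3.451 = 0.2808.
φ₁ = arccos(0.2808) ≈ 73.7°.

73.7°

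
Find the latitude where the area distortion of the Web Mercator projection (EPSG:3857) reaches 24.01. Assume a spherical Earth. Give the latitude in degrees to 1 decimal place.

Mercator areal scale is sec²φ.
sec²φ = 24.01  ⇒  cos²φ = 0.04165  ⇒  cos φ = 0.2041.
φ = arccos(0.2041) ≈ 78.2°.

78.2°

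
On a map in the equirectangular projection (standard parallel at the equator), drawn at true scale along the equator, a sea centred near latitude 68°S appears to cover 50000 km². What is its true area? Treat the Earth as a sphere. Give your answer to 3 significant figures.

In the plate carrée (x = Rλ, y = Rφ), meridians are true-scale (h = 1) and parallels are stretched by k = sec φ.
Areal scale = h·k = 1 × sec φ; at 68°, h = 1.000, k = 2.669, so h·k = 2.669.
True area = apparent / (areal scale) = 50000 / 2.669 ≈ 18700 km².

18700 km²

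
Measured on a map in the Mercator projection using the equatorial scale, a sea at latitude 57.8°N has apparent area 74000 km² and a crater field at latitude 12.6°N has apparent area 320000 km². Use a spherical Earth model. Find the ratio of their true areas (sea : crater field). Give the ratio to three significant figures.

On Mercator the areal scale is sec²φ, so true area = apparent × cos²φ.
True area of sea: 74000 × cos²(57.8°) = 74000 × 0.2840 = 21010 km².
True area of crater field: 320000 × cos²(12.6°) = 320000 × 0.9524 = 304800 km².
Ratio = 21010 / 304800 ≈ 0.0689.

0.0689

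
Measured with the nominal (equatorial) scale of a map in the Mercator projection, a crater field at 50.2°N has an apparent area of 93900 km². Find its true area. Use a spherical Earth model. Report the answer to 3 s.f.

Mercator is conformal, so the point scale is isotropic: h = k = sec φ = 1/cos φ.
Areal scale = k² = sec²φ = 1/cos²(50.2°) = 1/0.6401² = 2.441.
True area = apparent / (areal scale) = 93900 / 2.441 ≈ 38500 km².

38500 km²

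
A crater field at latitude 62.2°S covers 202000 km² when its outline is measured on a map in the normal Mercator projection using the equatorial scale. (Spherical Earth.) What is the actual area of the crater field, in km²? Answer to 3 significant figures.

43900 km²

For Mercator, h = k = sec φ (a conformal cylindrical projection has a single point scale, 1/cos φ).
Areal scale = k² = sec²φ = 1/cos²(62.2°) = 1/0.4664² = 4.597.
True area = apparent / (areal scale) = 202000 / 4.597 ≈ 43900 km².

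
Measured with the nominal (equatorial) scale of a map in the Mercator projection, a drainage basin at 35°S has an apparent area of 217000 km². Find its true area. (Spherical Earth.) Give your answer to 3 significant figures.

For Mercator, h = k = sec φ (a conformal cylindrical projection has a single point scale, 1/cos φ).
Areal scale = k² = sec²φ = 1/cos²(35°) = 1/0.8192² = 1.490.
True area = apparent / (areal scale) = 217000 / 1.490 ≈ 146000 km².

146000 km²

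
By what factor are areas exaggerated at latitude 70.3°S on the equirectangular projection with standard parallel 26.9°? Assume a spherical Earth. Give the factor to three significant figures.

In the equirectangular projection with standard parallel φ₀ = 26.9° (x = Rλ cos φ₀, y = Rφ), meridians are true-scale (h = 1) and the parallel scale is k = cos φ₀ / cos φ.
Areal scale = h·k = 1 × cos φ₀ / cos φ; at 70.3°, h = 1.000, k = 2.646, so h·k = 2.646.

2.65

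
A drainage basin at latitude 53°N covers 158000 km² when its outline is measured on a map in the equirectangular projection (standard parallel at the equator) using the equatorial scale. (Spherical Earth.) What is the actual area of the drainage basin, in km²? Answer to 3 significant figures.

95100 km²

In the plate carrée (x = Rλ, y = Rφ), meridians are true-scale (h = 1) and parallels are stretched by k = sec φ.
Areal scale = h·k = 1 × sec φ; at 53°, h = 1.000, k = 1.662, so h·k = 1.662.
True area = apparent / (areal scale) = 158000 / 1.662 ≈ 95100 km².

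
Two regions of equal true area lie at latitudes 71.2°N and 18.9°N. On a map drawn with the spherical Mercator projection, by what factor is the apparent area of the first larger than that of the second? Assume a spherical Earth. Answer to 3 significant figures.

8.62

On Mercator, area is exaggerated by sec²φ = 1/cos²φ.
At 71.2°: sec²(71.2°) = 1/0.3223² = 9.629.
At 18.9°: sec²(18.9°) = 1/0.9461² = 1.117.
Ratio = 9.629/1.117 = cos²(18.9°)/cos²(71.2°) ≈ 8.62.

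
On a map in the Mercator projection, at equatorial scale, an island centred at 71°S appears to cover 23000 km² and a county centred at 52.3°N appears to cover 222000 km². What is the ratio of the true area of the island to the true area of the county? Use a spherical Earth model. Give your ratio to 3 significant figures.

0.0294

On Mercator the areal scale is sec²φ, so true area = apparent × cos²φ.
True area of island: 23000 × cos²(71°) = 23000 × 0.1060 = 2438 km².
True area of county: 222000 × cos²(52.3°) = 222000 × 0.3740 = 83020 km².
Ratio = 2438 / 83020 ≈ 0.0294.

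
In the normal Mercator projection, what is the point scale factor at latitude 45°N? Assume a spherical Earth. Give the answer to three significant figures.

1.41

For Mercator, h = k = sec φ (a conformal cylindrical projection has a single point scale, 1/cos φ).
k = 1/cos 45° = 1/0.7071 = 1.414.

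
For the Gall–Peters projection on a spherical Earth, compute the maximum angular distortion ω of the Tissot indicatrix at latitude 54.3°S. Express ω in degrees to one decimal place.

Gall–Peters is a cylindrical equal-area projection with standard parallels at ±45°. For cylindrical equal-area with standard parallel φ₀, h = cos φ / cos φ₀ and k = cos φ₀ / cos φ, so h·k = 1.
At 54.3°: h = 0.8253, k = 1.212; principal scales a = 1.212, b = 0.8253.
sin(ω/2) = (a − b)/(a + b) = 0.3865/2.037 = 0.1897, so ω = 2 arcsin(0.1897) ≈ 21.9°.

21.9°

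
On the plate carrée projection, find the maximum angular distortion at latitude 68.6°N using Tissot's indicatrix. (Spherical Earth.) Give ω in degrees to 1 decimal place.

55.5°

In the plate carrée (x = Rλ, y = Rφ), meridians are true-scale (h = 1) and parallels are stretched by k = sec φ.
At 68.6°: h = 1.000, k = 2.741; principal scales a = 2.741, b = 1.000.
sin(ω/2) = (a − b)/(a + b) = 1.741/3.741 = 0.4653, so ω = 2 arcsin(0.4653) ≈ 55.5°.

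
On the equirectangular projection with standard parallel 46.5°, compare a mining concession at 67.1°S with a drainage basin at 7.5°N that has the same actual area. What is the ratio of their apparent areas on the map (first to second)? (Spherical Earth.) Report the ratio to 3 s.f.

2.55

The equidistant cylindrical projection with φ₀ = 46.5° has h = 1 (meridians true) and k = cos φ₀ / cos φ along parallels.
Areal scale at 67.1°: h·k = 1.000 × 1.769 = 1.769.
Areal scale at 7.5°: h·k = 1.000 × 0.6943 = 0.6943.
Ratio = 1.769/0.6943 ≈ 2.55.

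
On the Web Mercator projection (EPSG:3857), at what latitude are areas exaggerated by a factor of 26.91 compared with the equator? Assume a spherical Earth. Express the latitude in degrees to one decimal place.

Mercator areal scale is sec²φ.
sec²φ = 26.91  ⇒  cos²φ = 0.03716  ⇒  cos φ = 0.1928.
φ = arccos(0.1928) ≈ 78.9°.

78.9°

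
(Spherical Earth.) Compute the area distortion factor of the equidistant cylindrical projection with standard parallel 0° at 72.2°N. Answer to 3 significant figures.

In the plate carrée (x = Rλ, y = Rφ), meridians are true-scale (h = 1) and parallels are stretched by k = sec φ.
Areal scale = h·k = 1 × sec φ; at 72.2°, h = 1.000, k = 3.271, so h·k = 3.271.

3.27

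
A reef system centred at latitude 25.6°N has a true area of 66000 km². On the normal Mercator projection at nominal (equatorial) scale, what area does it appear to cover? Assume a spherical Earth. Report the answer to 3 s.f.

81200 km²

Mercator is conformal, so the point scale is isotropic: h = k = sec φ = 1/cos φ.
Areal scale = k² = sec²φ = 1/cos²(25.6°) = 1/0.9018² = 1.230.
Apparent area = 66000 × 1.230 ≈ 81200 km².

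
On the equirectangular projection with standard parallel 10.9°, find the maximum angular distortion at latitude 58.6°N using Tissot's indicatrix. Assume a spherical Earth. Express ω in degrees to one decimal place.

35.7°

With standard parallel φ₀ = 10.9°, the equirectangular projection gives x = Rλ cos φ₀, y = Rφ, so h = 1 and k = cos 10.9° / cos φ.
At 58.6°: h = 1.000, k = 1.885; principal scales a = 1.885, b = 1.000.
sin(ω/2) = (a − b)/(a + b) = 0.8847/2.885 = 0.3067, so ω = 2 arcsin(0.3067) ≈ 35.7°.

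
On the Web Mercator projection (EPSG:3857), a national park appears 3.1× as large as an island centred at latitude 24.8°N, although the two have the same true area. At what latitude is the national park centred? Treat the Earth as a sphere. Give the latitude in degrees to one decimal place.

59.0°

On Mercator, (apparent₁)/(apparent₂) = sec²φ₁ / sec²φ₂ when true areas are equal.
cos²φ₂ / cos²φ₁ = 3.1  ⇒  cos φ₁ = cos 24.8° / √3.1 = 0.9078/1.761 = 0.5156.
φ₁ = arccos(0.5156) ≈ 59.0°.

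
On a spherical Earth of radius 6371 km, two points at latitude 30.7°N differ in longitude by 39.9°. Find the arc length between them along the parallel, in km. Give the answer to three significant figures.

3810 km

Arc length along a parallel = R cos φ · Δλ (with Δλ in radians).
= 6371 × cos 30.7° × (39.9° × π/180) = 6371 × 0.8599 × 0.6964 ≈ 3810 km.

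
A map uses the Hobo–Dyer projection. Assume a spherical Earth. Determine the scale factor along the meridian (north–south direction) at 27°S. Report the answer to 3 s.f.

The Hobo–Dyer projection is cylindrical equal-area with φ₀ = 37.5°. A cylindrical equal-area projection with standard parallel φ₀ has meridian scale h = cos φ / cos φ₀ and parallel scale k = cos φ₀ / cos φ (so areas are preserved, h·k = 1).
h = cos 27° / cos 37.5° = 0.8910/0.7934 = 1.123.

1.12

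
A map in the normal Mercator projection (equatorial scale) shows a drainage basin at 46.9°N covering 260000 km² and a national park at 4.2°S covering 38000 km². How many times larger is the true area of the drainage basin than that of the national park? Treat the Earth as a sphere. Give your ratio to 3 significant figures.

Mercator's areal exaggeration is sec²φ; hence true area = (apparent area) · cos²φ.
True area of drainage basin: 260000 × cos²(46.9°) = 260000 × 0.4669 = 121400 km².
True area of national park: 38000 × cos²(4.2°) = 38000 × 0.9946 = 37800 km².
Ratio = 121400 / 37800 ≈ 3.21.

3.21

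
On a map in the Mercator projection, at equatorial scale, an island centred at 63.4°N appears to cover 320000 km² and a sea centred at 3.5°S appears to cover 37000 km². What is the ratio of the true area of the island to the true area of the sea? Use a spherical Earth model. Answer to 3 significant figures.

Mercator's areal exaggeration is sec²φ; hence true area = (apparent area) · cos²φ.
True area of island: 320000 × cos²(63.4°) = 320000 × 0.2005 = 64160 km².
True area of sea: 37000 × cos²(3.5°) = 37000 × 0.9963 = 36860 km².
Ratio = 64160 / 36860 ≈ 1.74.

1.74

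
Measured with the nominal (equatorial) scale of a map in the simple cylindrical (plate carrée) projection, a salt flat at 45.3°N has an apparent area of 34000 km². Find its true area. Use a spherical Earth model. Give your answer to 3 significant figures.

23900 km²

In the plate carrée (x = Rλ, y = Rφ), meridians are true-scale (h = 1) and parallels are stretched by k = sec φ.
Areal scale = h·k = 1 × sec φ; at 45.3°, h = 1.000, k = 1.422, so h·k = 1.422.
True area = apparent / (areal scale) = 34000 / 1.422 ≈ 23900 km².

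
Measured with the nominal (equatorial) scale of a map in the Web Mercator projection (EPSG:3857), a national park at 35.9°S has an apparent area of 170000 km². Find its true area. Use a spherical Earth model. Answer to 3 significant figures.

Mercator is conformal, so the point scale is isotropic: h = k = sec φ = 1/cos φ.
Areal scale = k² = sec²φ = 1/cos²(35.9°) = 1/0.8100² = 1.524.
True area = apparent / (areal scale) = 170000 / 1.524 ≈ 112000 km².

112000 km²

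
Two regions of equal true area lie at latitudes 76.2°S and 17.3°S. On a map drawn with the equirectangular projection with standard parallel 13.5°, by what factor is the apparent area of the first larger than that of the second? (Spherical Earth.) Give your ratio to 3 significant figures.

4.00

The equidistant cylindrical projection with φ₀ = 13.5° has h = 1 (meridians true) and k = cos φ₀ / cos φ along parallels.
Areal scale at 76.2°: h·k = 1.000 × 4.076 = 4.076.
Areal scale at 17.3°: h·k = 1.000 × 1.018 = 1.018.
Ratio = 4.076/1.018 ≈ 4.00.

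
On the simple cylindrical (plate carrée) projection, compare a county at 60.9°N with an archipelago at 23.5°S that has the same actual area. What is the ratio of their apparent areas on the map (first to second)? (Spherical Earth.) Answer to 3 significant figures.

1.89

In the plate carrée (x = Rλ, y = Rφ), meridians are true-scale (h = 1) and parallels are stretched by k = sec φ.
Areal scale at 60.9°: h·k = 1.000 × 2.056 = 2.056.
Areal scale at 23.5°: h·k = 1.000 × 1.090 = 1.090.
Ratio = 2.056/1.090 ≈ 1.89.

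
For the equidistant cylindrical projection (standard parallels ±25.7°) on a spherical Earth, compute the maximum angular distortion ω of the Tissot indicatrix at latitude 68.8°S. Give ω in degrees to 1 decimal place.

50.6°

The equidistant cylindrical projection with φ₀ = 25.7° has h = 1 (meridians true) and k = cos φ₀ / cos φ along parallels.
At 68.8°: h = 1.000, k = 2.492; principal scales a = 2.492, b = 1.000.
sin(ω/2) = (a − b)/(a + b) = 1.492/3.492 = 0.4272, so ω = 2 arcsin(0.4272) ≈ 50.6°.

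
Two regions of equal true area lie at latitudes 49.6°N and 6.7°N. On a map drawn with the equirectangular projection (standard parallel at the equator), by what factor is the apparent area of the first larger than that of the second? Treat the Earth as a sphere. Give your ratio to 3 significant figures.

1.53

Plate carrée maps x = Rλ, y = Rφ. The meridian scale is h = 1 and the parallel scale is k = 1/cos φ = sec φ.
Areal scale at 49.6°: h·k = 1.000 × 1.543 = 1.543.
Areal scale at 6.7°: h·k = 1.000 × 1.007 = 1.007.
Ratio = 1.543/1.007 ≈ 1.53.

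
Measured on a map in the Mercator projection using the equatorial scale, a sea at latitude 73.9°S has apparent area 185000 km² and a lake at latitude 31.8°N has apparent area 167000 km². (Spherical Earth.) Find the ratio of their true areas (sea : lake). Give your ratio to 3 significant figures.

On Mercator the areal scale is sec²φ, so true area = apparent × cos²φ.
True area of sea: 185000 × cos²(73.9°) = 185000 × 0.07690 = 14230 km².
True area of lake: 167000 × cos²(31.8°) = 167000 × 0.7223 = 120600 km².
Ratio = 14230 / 120600 ≈ 0.118.

0.118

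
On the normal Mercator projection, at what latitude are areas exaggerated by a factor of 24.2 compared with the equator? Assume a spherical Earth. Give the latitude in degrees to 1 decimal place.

Mercator areal scale is sec²φ.
sec²φ = 24.2  ⇒  cos²φ = 0.04132  ⇒  cos φ = 0.2033.
φ = arccos(0.2033) ≈ 78.3°.

78.3°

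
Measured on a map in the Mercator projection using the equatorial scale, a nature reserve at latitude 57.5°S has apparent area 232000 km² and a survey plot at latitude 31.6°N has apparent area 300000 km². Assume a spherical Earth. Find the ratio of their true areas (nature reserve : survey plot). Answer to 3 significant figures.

Since Mercator area scale is 1/cos²φ, the true area equals the apparent area multiplied by cos²φ.
True area of nature reserve: 232000 × cos²(57.5°) = 232000 × 0.2887 = 66980 km².
True area of survey plot: 300000 × cos²(31.6°) = 300000 × 0.7254 = 217600 km².
Ratio = 66980 / 217600 ≈ 0.308.

0.308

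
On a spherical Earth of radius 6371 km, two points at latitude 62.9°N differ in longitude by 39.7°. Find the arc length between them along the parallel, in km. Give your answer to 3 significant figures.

2010 km

Arc length along a parallel = R cos φ · Δλ (with Δλ in radians).
= 6371 × cos 62.9° × (39.7° × π/180) = 6371 × 0.4555 × 0.6929 ≈ 2010 km.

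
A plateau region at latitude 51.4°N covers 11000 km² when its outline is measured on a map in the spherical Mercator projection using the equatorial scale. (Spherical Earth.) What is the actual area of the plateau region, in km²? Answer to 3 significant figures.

4280 km²

Mercator is conformal, so the point scale is isotropic: h = k = sec φ = 1/cos φ.
Areal scale = k² = sec²φ = 1/cos²(51.4°) = 1/0.6239² = 2.569.
True area = apparent / (areal scale) = 11000 / 2.569 ≈ 4280 km².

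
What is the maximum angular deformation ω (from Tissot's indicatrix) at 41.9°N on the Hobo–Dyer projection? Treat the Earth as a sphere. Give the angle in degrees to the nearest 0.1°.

Hobo–Dyer is a cylindrical equal-area projection with standard parallels at ±37.5°. For cylindrical equal-area with standard parallel φ₀, h = cos φ / cos φ₀ and k = cos φ₀ / cos φ, so h·k = 1.
At 41.9°: h = 0.9382, k = 1.066; principal scales a = 1.066, b = 0.9382.
sin(ω/2) = (a − b)/(a + b) = 0.1277/2.004 = 0.06372, so ω = 2 arcsin(0.06372) ≈ 7.3°.

7.3°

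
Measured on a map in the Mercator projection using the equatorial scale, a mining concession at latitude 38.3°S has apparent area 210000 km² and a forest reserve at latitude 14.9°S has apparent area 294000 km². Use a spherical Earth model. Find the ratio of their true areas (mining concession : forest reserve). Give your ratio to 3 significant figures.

Mercator's areal exaggeration is sec²φ; hence true area = (apparent area) · cos²φ.
True area of mining concession: 210000 × cos²(38.3°) = 210000 × 0.6159 = 129300 km².
True area of forest reserve: 294000 × cos²(14.9°) = 294000 × 0.9339 = 274600 km².
Ratio = 129300 / 274600 ≈ 0.471.

0.471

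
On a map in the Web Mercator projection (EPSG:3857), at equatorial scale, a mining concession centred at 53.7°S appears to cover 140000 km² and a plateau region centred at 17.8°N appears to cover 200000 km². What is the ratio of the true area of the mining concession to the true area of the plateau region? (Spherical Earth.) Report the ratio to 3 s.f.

0.271

Mercator's areal exaggeration is sec²φ; hence true area = (apparent area) · cos²φ.
True area of mining concession: 140000 × cos²(53.7°) = 140000 × 0.3505 = 49070 km².
True area of plateau region: 200000 × cos²(17.8°) = 200000 × 0.9066 = 181300 km².
Ratio = 49070 / 181300 ≈ 0.271.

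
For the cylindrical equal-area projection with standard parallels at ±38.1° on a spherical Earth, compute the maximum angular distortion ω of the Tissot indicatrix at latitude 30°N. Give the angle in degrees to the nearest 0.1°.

11.0°

Cylindrical equal-area (φ₀ = 38.1°): h = cos φ / cos 38.1° along meridians, k = cos 38.1° / cos φ along parallels; h·k = 1.
At 30°: h = 1.101, k = 0.9087; principal scales a = 1.101, b = 0.9087.
sin(ω/2) = (a − b)/(a + b) = 0.1918/2.009 = 0.09548, so ω = 2 arcsin(0.09548) ≈ 11.0°.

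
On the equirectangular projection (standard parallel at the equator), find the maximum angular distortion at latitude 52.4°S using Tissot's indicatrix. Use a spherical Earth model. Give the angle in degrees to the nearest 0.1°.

28.0°

Plate carrée maps x = Rλ, y = Rφ. The meridian scale is h = 1 and the parallel scale is k = 1/cos φ = sec φ.
At 52.4°: h = 1.000, k = 1.639; principal scales a = 1.639, b = 1.000.
sin(ω/2) = (a − b)/(a + b) = 0.6390/2.639 = 0.2421, so ω = 2 arcsin(0.2421) ≈ 28.0°.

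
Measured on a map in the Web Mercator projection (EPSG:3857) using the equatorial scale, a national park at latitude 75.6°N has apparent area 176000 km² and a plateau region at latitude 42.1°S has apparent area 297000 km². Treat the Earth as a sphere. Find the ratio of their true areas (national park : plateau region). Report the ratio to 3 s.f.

On Mercator the areal scale is sec²φ, so true area = apparent × cos²φ.
True area of national park: 176000 × cos²(75.6°) = 176000 × 0.06185 = 10890 km².
True area of plateau region: 297000 × cos²(42.1°) = 297000 × 0.5505 = 163500 km².
Ratio = 10890 / 163500 ≈ 0.0666.

0.0666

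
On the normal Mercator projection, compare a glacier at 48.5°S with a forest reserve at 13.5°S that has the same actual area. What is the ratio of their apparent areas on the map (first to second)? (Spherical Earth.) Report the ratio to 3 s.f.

2.15

On Mercator, area is exaggerated by sec²φ = 1/cos²φ.
At 48.5°: sec²(48.5°) = 1/0.6626² = 2.278.
At 13.5°: sec²(13.5°) = 1/0.9724² = 1.058.
Ratio = 2.278/1.058 = cos²(13.5°)/cos²(48.5°) ≈ 2.15.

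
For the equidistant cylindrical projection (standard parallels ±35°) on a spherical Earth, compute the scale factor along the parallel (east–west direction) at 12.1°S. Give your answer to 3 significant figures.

0.838

In the equirectangular projection with standard parallel φ₀ = 35° (x = Rλ cos φ₀, y = Rφ), meridians are true-scale (h = 1) and the parallel scale is k = cos φ₀ / cos φ.
k = cos 35° / cos 12.1° = 0.8192/0.9778 = 0.8378.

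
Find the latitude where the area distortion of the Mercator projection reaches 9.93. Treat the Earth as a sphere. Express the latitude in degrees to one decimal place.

71.5°

Mercator areal scale is sec²φ.
sec²φ = 9.93  ⇒  cos²φ = 0.1007  ⇒  cos φ = 0.3173.
φ = arccos(0.3173) ≈ 71.5°.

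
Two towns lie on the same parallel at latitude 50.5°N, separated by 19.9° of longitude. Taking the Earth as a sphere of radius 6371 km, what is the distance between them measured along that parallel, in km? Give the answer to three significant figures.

Arc length along a parallel = R cos φ · Δλ (with Δλ in radians).
= 6371 × cos 50.5° × (19.9° × π/180) = 6371 × 0.6361 × 0.3473 ≈ 1410 km.

1410 km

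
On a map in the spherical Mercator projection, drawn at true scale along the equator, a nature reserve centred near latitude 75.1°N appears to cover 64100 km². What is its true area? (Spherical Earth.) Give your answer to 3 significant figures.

Mercator is conformal, so the point scale is isotropic: h = k = sec φ = 1/cos φ.
Areal scale = k² = sec²φ = 1/cos²(75.1°) = 1/0.2571² = 15.12.
True area = apparent / (areal scale) = 64100 / 15.12 ≈ 4240 km².

4240 km²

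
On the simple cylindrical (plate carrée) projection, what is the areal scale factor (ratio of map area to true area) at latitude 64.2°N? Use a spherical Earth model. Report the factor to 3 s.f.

2.30

In the plate carrée (x = Rλ, y = Rφ), meridians are true-scale (h = 1) and parallels are stretched by k = sec φ.
Areal scale = h·k = 1 × sec φ; at 64.2°, h = 1.000, k = 2.298, so h·k = 2.298.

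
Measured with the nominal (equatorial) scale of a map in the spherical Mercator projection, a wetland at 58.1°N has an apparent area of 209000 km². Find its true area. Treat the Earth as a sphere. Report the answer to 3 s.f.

The Mercator projection is conformal; its linear scale factor is the same in every direction and equals sec φ = 1/cos φ.
Areal scale = k² = sec²φ = 1/cos²(58.1°) = 1/0.5284² = 3.581.
True area = apparent / (areal scale) = 209000 / 3.581 ≈ 58400 km².

58400 km²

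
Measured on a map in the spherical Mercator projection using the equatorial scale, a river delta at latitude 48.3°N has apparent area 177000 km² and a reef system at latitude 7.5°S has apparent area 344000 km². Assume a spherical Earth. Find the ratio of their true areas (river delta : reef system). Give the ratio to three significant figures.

0.232

Since Mercator area scale is 1/cos²φ, the true area equals the apparent area multiplied by cos²φ.
True area of river delta: 177000 × cos²(48.3°) = 177000 × 0.4425 = 78330 km².
True area of reef system: 344000 × cos²(7.5°) = 344000 × 0.9830 = 338100 km².
Ratio = 78330 / 338100 ≈ 0.232.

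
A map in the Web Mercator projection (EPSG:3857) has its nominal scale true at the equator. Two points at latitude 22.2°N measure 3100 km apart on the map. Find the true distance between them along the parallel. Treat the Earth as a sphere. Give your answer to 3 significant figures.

Mercator is conformal, so the point scale is isotropic: h = k = sec φ = 1/cos φ.
Along the parallel at 22.2°, map distances are exaggerated by k = sec 22.2° = 1.080.
True distance = 3100 / 1.080 = 3100 × cos 22.2° ≈ 2870 km.

2870 km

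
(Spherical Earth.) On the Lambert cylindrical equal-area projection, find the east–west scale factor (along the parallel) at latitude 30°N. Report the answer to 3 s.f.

The Lambert cylindrical equal-area projection is the cylindrical equal-area projection with its standard parallel at the equator (φ₀ = 0). A cylindrical equal-area projection with standard parallel φ₀ has meridian scale h = cos φ / cos φ₀ and parallel scale k = cos φ₀ / cos φ (so areas are preserved, h·k = 1).
k = cos 0° / cos 30° = 1.000/0.8660 = 1.155.

1.15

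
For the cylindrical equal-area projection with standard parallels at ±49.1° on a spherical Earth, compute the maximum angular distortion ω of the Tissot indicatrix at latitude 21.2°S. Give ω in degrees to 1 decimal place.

39.7°

A cylindrical equal-area projection with standard parallel φ₀ has meridian scale h = cos φ / cos φ₀ and parallel scale k = cos φ₀ / cos φ (so areas are preserved, h·k = 1).
At 21.2°: h = 1.424, k = 0.7023; principal scales a = 1.424, b = 0.7023.
sin(ω/2) = (a − b)/(a + b) = 0.7217/2.126 = 0.3394, so ω = 2 arcsin(0.3394) ≈ 39.7°.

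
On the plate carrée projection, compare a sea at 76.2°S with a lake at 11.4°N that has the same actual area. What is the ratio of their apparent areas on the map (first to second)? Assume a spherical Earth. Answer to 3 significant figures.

Plate carrée maps x = Rλ, y = Rφ. The meridian scale is h = 1 and the parallel scale is k = 1/cos φ = sec φ.
Areal scale at 76.2°: h·k = 1.000 × 4.192 = 4.192.
Areal scale at 11.4°: h·k = 1.000 × 1.020 = 1.020.
Ratio = 4.192/1.020 ≈ 4.11.

4.11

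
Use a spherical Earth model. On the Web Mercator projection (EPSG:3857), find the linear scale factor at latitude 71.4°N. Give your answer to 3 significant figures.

3.14

Mercator is conformal, so the point scale is isotropic: h = k = sec φ = 1/cos φ.
k = 1/cos 71.4° = 1/0.3190 = 3.135.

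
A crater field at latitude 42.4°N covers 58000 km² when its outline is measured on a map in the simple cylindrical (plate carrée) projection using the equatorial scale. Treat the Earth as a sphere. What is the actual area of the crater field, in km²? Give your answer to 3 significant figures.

Plate carrée maps x = Rλ, y = Rφ. The meridian scale is h = 1 and the parallel scale is k = 1/cos φ = sec φ.
Areal scale = h·k = 1 × sec φ; at 42.4°, h = 1.000, k = 1.354, so h·k = 1.354.
True area = apparent / (areal scale) = 58000 / 1.354 ≈ 42800 km².

42800 km²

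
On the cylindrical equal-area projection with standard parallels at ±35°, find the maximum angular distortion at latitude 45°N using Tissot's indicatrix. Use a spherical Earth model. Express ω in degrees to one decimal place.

16.8°

For cylindrical equal-area with standard parallel φ₀, h = cos φ / cos φ₀ and k = cos φ₀ / cos φ, so h·k = 1.
At 45°: h = 0.8632, k = 1.158; principal scales a = 1.158, b = 0.8632.
sin(ω/2) = (a − b)/(a + b) = 0.2952/2.022 = 0.1460, so ω = 2 arcsin(0.1460) ≈ 16.8°.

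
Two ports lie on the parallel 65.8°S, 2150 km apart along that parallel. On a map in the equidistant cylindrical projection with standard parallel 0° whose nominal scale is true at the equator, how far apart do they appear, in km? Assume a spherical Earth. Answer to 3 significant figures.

5240 km

For the equirectangular projection with φ₀ = 0 (plate carrée), h = 1 along meridians and k = sec φ along parallels.
Along the parallel, k = sec 65.8° = 1/0.4099 = 2.439.
Map distance = 2150 × 2.439 ≈ 5240 km.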